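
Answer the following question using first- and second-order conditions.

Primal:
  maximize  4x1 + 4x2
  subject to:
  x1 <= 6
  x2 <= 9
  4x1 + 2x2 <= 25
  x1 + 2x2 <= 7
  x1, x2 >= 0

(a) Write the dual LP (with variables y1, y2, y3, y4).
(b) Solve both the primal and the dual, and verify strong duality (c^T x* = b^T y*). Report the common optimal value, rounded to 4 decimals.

The standard primal-dual pair for 'max c^T x s.t. A x <= b, x >= 0' is:
  Dual:  min b^T y  s.t.  A^T y >= c,  y >= 0.

So the dual LP is:
  minimize  6y1 + 9y2 + 25y3 + 7y4
  subject to:
    y1 + 4y3 + y4 >= 4
    y2 + 2y3 + 2y4 >= 4
    y1, y2, y3, y4 >= 0

Solving the primal: x* = (6, 0.5).
  primal value c^T x* = 26.
Solving the dual: y* = (2, 0, 0, 2).
  dual value b^T y* = 26.
Strong duality: c^T x* = b^T y*. Confirmed.

26


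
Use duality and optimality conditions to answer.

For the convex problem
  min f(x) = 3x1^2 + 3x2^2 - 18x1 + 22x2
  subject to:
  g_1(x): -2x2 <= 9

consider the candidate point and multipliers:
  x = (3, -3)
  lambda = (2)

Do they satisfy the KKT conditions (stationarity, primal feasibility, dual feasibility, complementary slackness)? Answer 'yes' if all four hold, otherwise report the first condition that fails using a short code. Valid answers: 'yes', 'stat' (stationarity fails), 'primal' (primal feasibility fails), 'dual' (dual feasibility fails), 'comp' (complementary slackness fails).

Gradient of f: grad f(x) = Q x + c = (0, 4)
Constraint values g_i(x) = a_i^T x - b_i:
  g_1((3, -3)) = -3
Stationarity residual: grad f(x) + sum_i lambda_i a_i = (0, 0)
  -> stationarity OK
Primal feasibility (all g_i <= 0): OK
Dual feasibility (all lambda_i >= 0): OK
Complementary slackness (lambda_i * g_i(x) = 0 for all i): FAILS

Verdict: the first failing condition is complementary_slackness -> comp.

comp


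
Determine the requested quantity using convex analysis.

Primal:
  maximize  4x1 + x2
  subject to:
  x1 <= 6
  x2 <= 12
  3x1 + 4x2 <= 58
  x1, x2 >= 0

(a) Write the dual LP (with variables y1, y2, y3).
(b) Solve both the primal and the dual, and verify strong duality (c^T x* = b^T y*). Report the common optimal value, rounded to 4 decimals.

The standard primal-dual pair for 'max c^T x s.t. A x <= b, x >= 0' is:
  Dual:  min b^T y  s.t.  A^T y >= c,  y >= 0.

So the dual LP is:
  minimize  6y1 + 12y2 + 58y3
  subject to:
    y1 + 3y3 >= 4
    y2 + 4y3 >= 1
    y1, y2, y3 >= 0

Solving the primal: x* = (6, 10).
  primal value c^T x* = 34.
Solving the dual: y* = (3.25, 0, 0.25).
  dual value b^T y* = 34.
Strong duality: c^T x* = b^T y*. Confirmed.

34


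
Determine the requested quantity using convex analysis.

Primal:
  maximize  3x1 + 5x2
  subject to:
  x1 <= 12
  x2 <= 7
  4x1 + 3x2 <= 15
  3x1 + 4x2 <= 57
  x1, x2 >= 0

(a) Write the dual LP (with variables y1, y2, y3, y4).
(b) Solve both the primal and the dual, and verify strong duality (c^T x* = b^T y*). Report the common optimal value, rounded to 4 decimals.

The standard primal-dual pair for 'max c^T x s.t. A x <= b, x >= 0' is:
  Dual:  min b^T y  s.t.  A^T y >= c,  y >= 0.

So the dual LP is:
  minimize  12y1 + 7y2 + 15y3 + 57y4
  subject to:
    y1 + 4y3 + 3y4 >= 3
    y2 + 3y3 + 4y4 >= 5
    y1, y2, y3, y4 >= 0

Solving the primal: x* = (0, 5).
  primal value c^T x* = 25.
Solving the dual: y* = (0, 0, 1.6667, 0).
  dual value b^T y* = 25.
Strong duality: c^T x* = b^T y*. Confirmed.

25


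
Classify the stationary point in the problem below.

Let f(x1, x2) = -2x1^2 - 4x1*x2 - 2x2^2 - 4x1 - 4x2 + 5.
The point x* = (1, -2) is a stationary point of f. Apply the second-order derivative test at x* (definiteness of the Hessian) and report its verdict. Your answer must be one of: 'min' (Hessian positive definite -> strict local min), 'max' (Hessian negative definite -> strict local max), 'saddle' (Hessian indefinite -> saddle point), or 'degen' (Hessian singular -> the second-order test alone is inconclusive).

Compute the Hessian H = grad^2 f:
  H = [[-4, -4], [-4, -4]]
Verify stationarity: grad f(x*) = H x* + g = (0, 0).
Eigenvalues of H: -8, 0.
H has a zero eigenvalue (singular; negative semidefinite but not definite), so H is neither positive definite, negative definite, nor indefinite. The second-order test alone is inconclusive -> degen.
(Indeed, f is constant along the null direction of H through x*, so x* is not a strict local extremum.)

degen


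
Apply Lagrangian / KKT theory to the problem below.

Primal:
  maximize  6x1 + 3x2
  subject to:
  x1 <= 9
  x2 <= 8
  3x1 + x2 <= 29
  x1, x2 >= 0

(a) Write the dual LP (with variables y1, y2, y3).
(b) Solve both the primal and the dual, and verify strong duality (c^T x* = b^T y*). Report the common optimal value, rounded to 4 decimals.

The standard primal-dual pair for 'max c^T x s.t. A x <= b, x >= 0' is:
  Dual:  min b^T y  s.t.  A^T y >= c,  y >= 0.

So the dual LP is:
  minimize  9y1 + 8y2 + 29y3
  subject to:
    y1 + 3y3 >= 6
    y2 + y3 >= 3
    y1, y2, y3 >= 0

Solving the primal: x* = (7, 8).
  primal value c^T x* = 66.
Solving the dual: y* = (0, 1, 2).
  dual value b^T y* = 66.
Strong duality: c^T x* = b^T y*. Confirmed.

66


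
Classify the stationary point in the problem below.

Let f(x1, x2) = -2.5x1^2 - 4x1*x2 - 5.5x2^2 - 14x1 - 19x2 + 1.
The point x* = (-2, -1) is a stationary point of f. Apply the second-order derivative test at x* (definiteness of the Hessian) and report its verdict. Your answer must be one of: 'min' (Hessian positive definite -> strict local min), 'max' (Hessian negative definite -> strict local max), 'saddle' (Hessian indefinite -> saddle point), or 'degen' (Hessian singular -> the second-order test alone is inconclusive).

Compute the Hessian H = grad^2 f:
  H = [[-5, -4], [-4, -11]]
Verify stationarity: grad f(x*) = H x* + g = (0, 0).
Eigenvalues of H: -13, -3.
Both eigenvalues < 0, so H is negative definite -> x* is a strict local max.

max


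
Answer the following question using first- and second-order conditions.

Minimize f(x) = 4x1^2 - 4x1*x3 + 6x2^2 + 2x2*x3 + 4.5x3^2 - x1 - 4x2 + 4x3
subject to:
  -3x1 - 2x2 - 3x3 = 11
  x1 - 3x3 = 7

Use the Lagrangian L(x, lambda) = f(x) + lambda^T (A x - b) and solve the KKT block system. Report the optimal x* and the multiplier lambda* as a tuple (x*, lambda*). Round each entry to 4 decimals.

Form the Lagrangian:
  L(x, lambda) = (1/2) x^T Q x + c^T x + lambda^T (A x - b)
Stationarity (grad_x L = 0): Q x + c + A^T lambda = 0.
Primal feasibility: A x = b.

This gives the KKT block system:
  [ Q   A^T ] [ x     ]   [-c ]
  [ A    0  ] [ lambda ] = [ b ]

Solving the linear system:
  x*      = (-1.2903, 0.5806, -2.7634)
  lambda* = (-1.2796, -3.5699)
  f(x*)   = 13.4892

x* = (-1.2903, 0.5806, -2.7634), lambda* = (-1.2796, -3.5699)


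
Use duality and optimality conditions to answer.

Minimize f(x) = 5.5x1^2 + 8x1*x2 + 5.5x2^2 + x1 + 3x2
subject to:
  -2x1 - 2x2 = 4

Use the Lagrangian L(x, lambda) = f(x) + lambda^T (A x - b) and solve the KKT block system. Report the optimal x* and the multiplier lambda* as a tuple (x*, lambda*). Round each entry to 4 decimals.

Form the Lagrangian:
  L(x, lambda) = (1/2) x^T Q x + c^T x + lambda^T (A x - b)
Stationarity (grad_x L = 0): Q x + c + A^T lambda = 0.
Primal feasibility: A x = b.

This gives the KKT block system:
  [ Q   A^T ] [ x     ]   [-c ]
  [ A    0  ] [ lambda ] = [ b ]

Solving the linear system:
  x*      = (-0.6667, -1.3333)
  lambda* = (-8.5)
  f(x*)   = 14.6667

x* = (-0.6667, -1.3333), lambda* = (-8.5)


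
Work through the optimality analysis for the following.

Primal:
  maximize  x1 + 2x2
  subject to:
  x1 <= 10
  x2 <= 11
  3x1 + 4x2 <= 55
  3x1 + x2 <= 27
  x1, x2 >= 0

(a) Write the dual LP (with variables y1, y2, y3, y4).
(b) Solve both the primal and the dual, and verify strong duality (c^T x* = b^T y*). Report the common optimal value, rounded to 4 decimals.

The standard primal-dual pair for 'max c^T x s.t. A x <= b, x >= 0' is:
  Dual:  min b^T y  s.t.  A^T y >= c,  y >= 0.

So the dual LP is:
  minimize  10y1 + 11y2 + 55y3 + 27y4
  subject to:
    y1 + 3y3 + 3y4 >= 1
    y2 + 4y3 + y4 >= 2
    y1, y2, y3, y4 >= 0

Solving the primal: x* = (3.6667, 11).
  primal value c^T x* = 25.6667.
Solving the dual: y* = (0, 0.6667, 0.3333, 0).
  dual value b^T y* = 25.6667.
Strong duality: c^T x* = b^T y*. Confirmed.

25.6667


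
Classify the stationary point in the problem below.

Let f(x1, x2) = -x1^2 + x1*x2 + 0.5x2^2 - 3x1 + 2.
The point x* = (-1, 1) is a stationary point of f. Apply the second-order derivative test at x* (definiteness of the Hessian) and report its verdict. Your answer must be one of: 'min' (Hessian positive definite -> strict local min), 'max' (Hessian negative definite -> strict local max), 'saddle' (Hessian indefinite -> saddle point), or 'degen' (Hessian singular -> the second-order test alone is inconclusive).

Compute the Hessian H = grad^2 f:
  H = [[-2, 1], [1, 1]]
Verify stationarity: grad f(x*) = H x* + g = (0, 0).
Eigenvalues of H: -2.3028, 1.3028.
Eigenvalues have mixed signs, so H is indefinite -> x* is a saddle point.

saddle


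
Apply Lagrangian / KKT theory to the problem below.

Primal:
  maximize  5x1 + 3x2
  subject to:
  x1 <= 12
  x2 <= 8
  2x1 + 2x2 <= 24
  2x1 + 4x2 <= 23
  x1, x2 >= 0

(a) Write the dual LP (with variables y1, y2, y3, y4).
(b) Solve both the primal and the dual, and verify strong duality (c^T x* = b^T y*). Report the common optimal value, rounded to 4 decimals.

The standard primal-dual pair for 'max c^T x s.t. A x <= b, x >= 0' is:
  Dual:  min b^T y  s.t.  A^T y >= c,  y >= 0.

So the dual LP is:
  minimize  12y1 + 8y2 + 24y3 + 23y4
  subject to:
    y1 + 2y3 + 2y4 >= 5
    y2 + 2y3 + 4y4 >= 3
    y1, y2, y3, y4 >= 0

Solving the primal: x* = (11.5, 0).
  primal value c^T x* = 57.5.
Solving the dual: y* = (0, 0, 0, 2.5).
  dual value b^T y* = 57.5.
Strong duality: c^T x* = b^T y*. Confirmed.

57.5


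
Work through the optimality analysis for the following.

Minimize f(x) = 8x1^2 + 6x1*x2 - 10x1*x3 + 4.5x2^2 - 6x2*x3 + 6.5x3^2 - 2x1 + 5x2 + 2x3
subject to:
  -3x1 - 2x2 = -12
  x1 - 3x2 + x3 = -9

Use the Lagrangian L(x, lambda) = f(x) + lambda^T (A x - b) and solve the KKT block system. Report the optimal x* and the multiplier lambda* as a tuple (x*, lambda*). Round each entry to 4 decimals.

Form the Lagrangian:
  L(x, lambda) = (1/2) x^T Q x + c^T x + lambda^T (A x - b)
Stationarity (grad_x L = 0): Q x + c + A^T lambda = 0.
Primal feasibility: A x = b.

This gives the KKT block system:
  [ Q   A^T ] [ x     ]   [-c ]
  [ A    0  ] [ lambda ] = [ b ]

Solving the linear system:
  x*      = (1.2308, 4.1538, 2.2308)
  lambda* = (8.8462, 6.2308)
  f(x*)   = 92.5

x* = (1.2308, 4.1538, 2.2308), lambda* = (8.8462, 6.2308)


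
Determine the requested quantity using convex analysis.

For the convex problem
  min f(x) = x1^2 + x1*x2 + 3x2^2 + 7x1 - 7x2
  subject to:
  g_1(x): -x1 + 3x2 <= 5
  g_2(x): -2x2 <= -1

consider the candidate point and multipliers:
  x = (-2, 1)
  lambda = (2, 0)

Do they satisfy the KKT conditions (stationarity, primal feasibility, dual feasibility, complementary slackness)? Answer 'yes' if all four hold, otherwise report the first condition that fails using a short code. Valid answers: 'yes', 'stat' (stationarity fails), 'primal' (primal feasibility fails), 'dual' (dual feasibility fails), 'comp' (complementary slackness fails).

Gradient of f: grad f(x) = Q x + c = (4, -3)
Constraint values g_i(x) = a_i^T x - b_i:
  g_1((-2, 1)) = 0
  g_2((-2, 1)) = -1
Stationarity residual: grad f(x) + sum_i lambda_i a_i = (2, 3)
  -> stationarity FAILS
Primal feasibility (all g_i <= 0): OK
Dual feasibility (all lambda_i >= 0): OK
Complementary slackness (lambda_i * g_i(x) = 0 for all i): OK

Verdict: the first failing condition is stationarity -> stat.

stat


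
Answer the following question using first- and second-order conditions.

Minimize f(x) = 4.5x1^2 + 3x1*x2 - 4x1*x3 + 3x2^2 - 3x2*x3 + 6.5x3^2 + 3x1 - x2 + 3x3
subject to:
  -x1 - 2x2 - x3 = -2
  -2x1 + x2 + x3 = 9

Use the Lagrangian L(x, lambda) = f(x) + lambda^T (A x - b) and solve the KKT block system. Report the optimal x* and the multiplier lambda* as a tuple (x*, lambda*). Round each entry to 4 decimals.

Form the Lagrangian:
  L(x, lambda) = (1/2) x^T Q x + c^T x + lambda^T (A x - b)
Stationarity (grad_x L = 0): Q x + c + A^T lambda = 0.
Primal feasibility: A x = b.

This gives the KKT block system:
  [ Q   A^T ] [ x     ]   [-c ]
  [ A    0  ] [ lambda ] = [ b ]

Solving the linear system:
  x*      = (-3.2167, 2.65, -0.0833)
  lambda* = (-1.3333, -8.1667)
  f(x*)   = 29.1417

x* = (-3.2167, 2.65, -0.0833), lambda* = (-1.3333, -8.1667)


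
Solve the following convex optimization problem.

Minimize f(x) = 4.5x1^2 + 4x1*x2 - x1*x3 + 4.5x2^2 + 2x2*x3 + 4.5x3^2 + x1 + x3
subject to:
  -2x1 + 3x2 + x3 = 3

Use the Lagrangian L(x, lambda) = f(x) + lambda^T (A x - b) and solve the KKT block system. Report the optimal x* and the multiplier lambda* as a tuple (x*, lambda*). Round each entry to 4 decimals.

Form the Lagrangian:
  L(x, lambda) = (1/2) x^T Q x + c^T x + lambda^T (A x - b)
Stationarity (grad_x L = 0): Q x + c + A^T lambda = 0.
Primal feasibility: A x = b.

This gives the KKT block system:
  [ Q   A^T ] [ x     ]   [-c ]
  [ A    0  ] [ lambda ] = [ b ]

Solving the linear system:
  x*      = (-0.636, 0.6494, -0.2202)
  lambda* = (-0.9533)
  f(x*)   = 1.0019

x* = (-0.636, 0.6494, -0.2202), lambda* = (-0.9533)


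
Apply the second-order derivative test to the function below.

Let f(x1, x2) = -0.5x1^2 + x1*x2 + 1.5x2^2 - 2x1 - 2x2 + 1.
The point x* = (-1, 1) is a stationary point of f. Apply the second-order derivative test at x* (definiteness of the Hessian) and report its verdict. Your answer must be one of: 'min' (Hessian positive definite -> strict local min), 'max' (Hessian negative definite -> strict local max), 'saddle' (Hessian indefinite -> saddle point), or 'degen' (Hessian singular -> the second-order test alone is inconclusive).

Compute the Hessian H = grad^2 f:
  H = [[-1, 1], [1, 3]]
Verify stationarity: grad f(x*) = H x* + g = (0, 0).
Eigenvalues of H: -1.2361, 3.2361.
Eigenvalues have mixed signs, so H is indefinite -> x* is a saddle point.

saddle


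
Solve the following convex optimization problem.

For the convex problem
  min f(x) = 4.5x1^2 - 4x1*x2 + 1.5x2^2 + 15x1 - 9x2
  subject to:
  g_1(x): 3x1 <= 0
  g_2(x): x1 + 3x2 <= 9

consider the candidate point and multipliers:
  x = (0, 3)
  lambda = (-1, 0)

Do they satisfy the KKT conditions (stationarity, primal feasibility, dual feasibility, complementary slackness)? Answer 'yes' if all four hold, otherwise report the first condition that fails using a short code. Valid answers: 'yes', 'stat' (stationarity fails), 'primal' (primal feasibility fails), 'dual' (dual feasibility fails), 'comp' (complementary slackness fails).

Gradient of f: grad f(x) = Q x + c = (3, 0)
Constraint values g_i(x) = a_i^T x - b_i:
  g_1((0, 3)) = 0
  g_2((0, 3)) = 0
Stationarity residual: grad f(x) + sum_i lambda_i a_i = (0, 0)
  -> stationarity OK
Primal feasibility (all g_i <= 0): OK
Dual feasibility (all lambda_i >= 0): FAILS
Complementary slackness (lambda_i * g_i(x) = 0 for all i): OK

Verdict: the first failing condition is dual_feasibility -> dual.

dual


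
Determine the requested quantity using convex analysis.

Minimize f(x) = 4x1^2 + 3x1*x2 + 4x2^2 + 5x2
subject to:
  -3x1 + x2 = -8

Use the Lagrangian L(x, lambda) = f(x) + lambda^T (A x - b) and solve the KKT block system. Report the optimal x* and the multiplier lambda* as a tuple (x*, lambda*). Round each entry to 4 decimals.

Form the Lagrangian:
  L(x, lambda) = (1/2) x^T Q x + c^T x + lambda^T (A x - b)
Stationarity (grad_x L = 0): Q x + c + A^T lambda = 0.
Primal feasibility: A x = b.

This gives the KKT block system:
  [ Q   A^T ] [ x     ]   [-c ]
  [ A    0  ] [ lambda ] = [ b ]

Solving the linear system:
  x*      = (2.051, -1.8469)
  lambda* = (3.6224)
  f(x*)   = 9.8724

x* = (2.051, -1.8469), lambda* = (3.6224)


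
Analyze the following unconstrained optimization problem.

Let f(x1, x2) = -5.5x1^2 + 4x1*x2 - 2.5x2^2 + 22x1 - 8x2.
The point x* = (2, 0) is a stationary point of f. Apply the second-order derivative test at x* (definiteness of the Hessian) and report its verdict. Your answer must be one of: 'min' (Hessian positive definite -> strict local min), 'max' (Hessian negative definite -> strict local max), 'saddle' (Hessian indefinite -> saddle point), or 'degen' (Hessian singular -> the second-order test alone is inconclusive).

Compute the Hessian H = grad^2 f:
  H = [[-11, 4], [4, -5]]
Verify stationarity: grad f(x*) = H x* + g = (0, 0).
Eigenvalues of H: -13, -3.
Both eigenvalues < 0, so H is negative definite -> x* is a strict local max.

max


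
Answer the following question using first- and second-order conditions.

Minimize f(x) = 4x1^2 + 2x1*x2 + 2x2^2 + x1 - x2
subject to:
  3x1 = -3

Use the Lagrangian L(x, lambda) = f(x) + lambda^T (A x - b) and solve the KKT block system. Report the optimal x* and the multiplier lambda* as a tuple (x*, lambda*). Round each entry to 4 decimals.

Form the Lagrangian:
  L(x, lambda) = (1/2) x^T Q x + c^T x + lambda^T (A x - b)
Stationarity (grad_x L = 0): Q x + c + A^T lambda = 0.
Primal feasibility: A x = b.

This gives the KKT block system:
  [ Q   A^T ] [ x     ]   [-c ]
  [ A    0  ] [ lambda ] = [ b ]

Solving the linear system:
  x*      = (-1, 0.75)
  lambda* = (1.8333)
  f(x*)   = 1.875

x* = (-1, 0.75), lambda* = (1.8333)


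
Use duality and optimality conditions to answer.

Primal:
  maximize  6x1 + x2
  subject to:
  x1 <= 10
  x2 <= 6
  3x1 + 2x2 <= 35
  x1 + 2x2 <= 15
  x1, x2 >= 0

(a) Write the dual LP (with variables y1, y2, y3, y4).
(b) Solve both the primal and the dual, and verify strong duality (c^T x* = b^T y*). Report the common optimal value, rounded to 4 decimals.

The standard primal-dual pair for 'max c^T x s.t. A x <= b, x >= 0' is:
  Dual:  min b^T y  s.t.  A^T y >= c,  y >= 0.

So the dual LP is:
  minimize  10y1 + 6y2 + 35y3 + 15y4
  subject to:
    y1 + 3y3 + y4 >= 6
    y2 + 2y3 + 2y4 >= 1
    y1, y2, y3, y4 >= 0

Solving the primal: x* = (10, 2.5).
  primal value c^T x* = 62.5.
Solving the dual: y* = (4.5, 0, 0.5, 0).
  dual value b^T y* = 62.5.
Strong duality: c^T x* = b^T y*. Confirmed.

62.5


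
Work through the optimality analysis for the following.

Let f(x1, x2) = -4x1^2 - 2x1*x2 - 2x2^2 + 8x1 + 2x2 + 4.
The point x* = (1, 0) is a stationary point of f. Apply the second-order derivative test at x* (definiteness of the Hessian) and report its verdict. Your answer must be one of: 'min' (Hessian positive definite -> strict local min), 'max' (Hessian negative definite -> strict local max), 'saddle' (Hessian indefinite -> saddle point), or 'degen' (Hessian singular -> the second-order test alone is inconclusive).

Compute the Hessian H = grad^2 f:
  H = [[-8, -2], [-2, -4]]
Verify stationarity: grad f(x*) = H x* + g = (0, 0).
Eigenvalues of H: -8.8284, -3.1716.
Both eigenvalues < 0, so H is negative definite -> x* is a strict local max.

max


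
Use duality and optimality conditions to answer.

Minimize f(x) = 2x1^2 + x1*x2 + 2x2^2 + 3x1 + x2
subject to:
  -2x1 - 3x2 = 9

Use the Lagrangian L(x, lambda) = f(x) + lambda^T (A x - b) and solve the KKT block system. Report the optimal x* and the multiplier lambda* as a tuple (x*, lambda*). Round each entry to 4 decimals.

Form the Lagrangian:
  L(x, lambda) = (1/2) x^T Q x + c^T x + lambda^T (A x - b)
Stationarity (grad_x L = 0): Q x + c + A^T lambda = 0.
Primal feasibility: A x = b.

This gives the KKT block system:
  [ Q   A^T ] [ x     ]   [-c ]
  [ A    0  ] [ lambda ] = [ b ]

Solving the linear system:
  x*      = (-1.65, -1.9)
  lambda* = (-2.75)
  f(x*)   = 8.95

x* = (-1.65, -1.9), lambda* = (-2.75)


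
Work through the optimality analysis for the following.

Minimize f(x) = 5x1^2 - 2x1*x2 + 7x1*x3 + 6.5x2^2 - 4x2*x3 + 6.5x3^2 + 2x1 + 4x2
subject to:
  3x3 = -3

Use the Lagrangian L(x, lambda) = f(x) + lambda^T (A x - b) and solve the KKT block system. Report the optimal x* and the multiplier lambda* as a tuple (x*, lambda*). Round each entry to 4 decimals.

Form the Lagrangian:
  L(x, lambda) = (1/2) x^T Q x + c^T x + lambda^T (A x - b)
Stationarity (grad_x L = 0): Q x + c + A^T lambda = 0.
Primal feasibility: A x = b.

This gives the KKT block system:
  [ Q   A^T ] [ x     ]   [-c ]
  [ A    0  ] [ lambda ] = [ b ]

Solving the linear system:
  x*      = (0.3889, -0.5556, -1)
  lambda* = (2.6852)
  f(x*)   = 3.3056

x* = (0.3889, -0.5556, -1), lambda* = (2.6852)


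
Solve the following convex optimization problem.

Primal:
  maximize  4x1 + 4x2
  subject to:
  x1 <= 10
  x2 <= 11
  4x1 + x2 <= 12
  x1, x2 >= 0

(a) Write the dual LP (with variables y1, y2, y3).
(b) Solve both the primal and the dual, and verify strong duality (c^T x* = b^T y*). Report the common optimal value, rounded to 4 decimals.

The standard primal-dual pair for 'max c^T x s.t. A x <= b, x >= 0' is:
  Dual:  min b^T y  s.t.  A^T y >= c,  y >= 0.

So the dual LP is:
  minimize  10y1 + 11y2 + 12y3
  subject to:
    y1 + 4y3 >= 4
    y2 + y3 >= 4
    y1, y2, y3 >= 0

Solving the primal: x* = (0.25, 11).
  primal value c^T x* = 45.
Solving the dual: y* = (0, 3, 1).
  dual value b^T y* = 45.
Strong duality: c^T x* = b^T y*. Confirmed.

45


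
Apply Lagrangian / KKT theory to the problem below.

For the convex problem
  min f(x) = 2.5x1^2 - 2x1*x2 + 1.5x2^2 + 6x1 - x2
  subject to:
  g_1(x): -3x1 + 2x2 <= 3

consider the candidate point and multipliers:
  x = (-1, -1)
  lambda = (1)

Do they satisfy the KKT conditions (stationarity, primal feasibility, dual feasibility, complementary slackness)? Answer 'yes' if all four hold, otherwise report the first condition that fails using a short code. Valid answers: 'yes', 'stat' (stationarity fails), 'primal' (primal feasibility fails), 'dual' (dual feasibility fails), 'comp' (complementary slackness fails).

Gradient of f: grad f(x) = Q x + c = (3, -2)
Constraint values g_i(x) = a_i^T x - b_i:
  g_1((-1, -1)) = -2
Stationarity residual: grad f(x) + sum_i lambda_i a_i = (0, 0)
  -> stationarity OK
Primal feasibility (all g_i <= 0): OK
Dual feasibility (all lambda_i >= 0): OK
Complementary slackness (lambda_i * g_i(x) = 0 for all i): FAILS

Verdict: the first failing condition is complementary_slackness -> comp.

comp


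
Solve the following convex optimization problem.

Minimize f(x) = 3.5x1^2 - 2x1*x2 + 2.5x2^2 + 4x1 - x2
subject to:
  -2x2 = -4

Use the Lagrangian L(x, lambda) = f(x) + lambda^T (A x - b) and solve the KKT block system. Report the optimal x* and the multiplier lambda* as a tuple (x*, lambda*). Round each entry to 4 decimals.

Form the Lagrangian:
  L(x, lambda) = (1/2) x^T Q x + c^T x + lambda^T (A x - b)
Stationarity (grad_x L = 0): Q x + c + A^T lambda = 0.
Primal feasibility: A x = b.

This gives the KKT block system:
  [ Q   A^T ] [ x     ]   [-c ]
  [ A    0  ] [ lambda ] = [ b ]

Solving the linear system:
  x*      = (0, 2)
  lambda* = (4.5)
  f(x*)   = 8

x* = (0, 2), lambda* = (4.5)


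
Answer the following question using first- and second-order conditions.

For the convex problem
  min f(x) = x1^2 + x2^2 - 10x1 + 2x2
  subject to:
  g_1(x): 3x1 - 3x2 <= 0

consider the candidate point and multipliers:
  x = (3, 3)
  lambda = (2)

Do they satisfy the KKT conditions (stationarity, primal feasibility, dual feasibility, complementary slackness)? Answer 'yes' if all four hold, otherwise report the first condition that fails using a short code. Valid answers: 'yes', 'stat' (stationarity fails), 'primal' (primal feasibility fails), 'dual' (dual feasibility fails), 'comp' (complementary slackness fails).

Gradient of f: grad f(x) = Q x + c = (-4, 8)
Constraint values g_i(x) = a_i^T x - b_i:
  g_1((3, 3)) = 0
Stationarity residual: grad f(x) + sum_i lambda_i a_i = (2, 2)
  -> stationarity FAILS
Primal feasibility (all g_i <= 0): OK
Dual feasibility (all lambda_i >= 0): OK
Complementary slackness (lambda_i * g_i(x) = 0 for all i): OK

Verdict: the first failing condition is stationarity -> stat.

stat


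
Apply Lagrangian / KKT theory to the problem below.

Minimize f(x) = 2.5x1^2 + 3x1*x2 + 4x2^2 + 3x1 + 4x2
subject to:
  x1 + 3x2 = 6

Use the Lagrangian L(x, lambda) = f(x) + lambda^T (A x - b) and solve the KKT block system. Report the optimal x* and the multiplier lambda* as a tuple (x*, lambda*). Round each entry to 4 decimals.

Form the Lagrangian:
  L(x, lambda) = (1/2) x^T Q x + c^T x + lambda^T (A x - b)
Stationarity (grad_x L = 0): Q x + c + A^T lambda = 0.
Primal feasibility: A x = b.

This gives the KKT block system:
  [ Q   A^T ] [ x     ]   [-c ]
  [ A    0  ] [ lambda ] = [ b ]

Solving the linear system:
  x*      = (-0.6, 2.2)
  lambda* = (-6.6)
  f(x*)   = 23.3

x* = (-0.6, 2.2), lambda* = (-6.6)


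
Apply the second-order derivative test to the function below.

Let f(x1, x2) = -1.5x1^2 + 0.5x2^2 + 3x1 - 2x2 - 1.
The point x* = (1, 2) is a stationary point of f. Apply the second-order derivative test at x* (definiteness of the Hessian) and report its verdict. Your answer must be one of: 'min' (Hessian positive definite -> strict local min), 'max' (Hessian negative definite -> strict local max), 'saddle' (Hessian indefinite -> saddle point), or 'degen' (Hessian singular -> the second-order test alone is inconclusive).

Compute the Hessian H = grad^2 f:
  H = [[-3, 0], [0, 1]]
Verify stationarity: grad f(x*) = H x* + g = (0, 0).
Eigenvalues of H: -3, 1.
Eigenvalues have mixed signs, so H is indefinite -> x* is a saddle point.

saddle


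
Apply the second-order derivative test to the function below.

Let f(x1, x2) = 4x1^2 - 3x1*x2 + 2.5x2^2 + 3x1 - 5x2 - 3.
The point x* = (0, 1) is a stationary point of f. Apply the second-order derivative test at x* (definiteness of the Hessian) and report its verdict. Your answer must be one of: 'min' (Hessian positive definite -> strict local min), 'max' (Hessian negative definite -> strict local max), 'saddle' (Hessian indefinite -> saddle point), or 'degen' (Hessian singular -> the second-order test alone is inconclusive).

Compute the Hessian H = grad^2 f:
  H = [[8, -3], [-3, 5]]
Verify stationarity: grad f(x*) = H x* + g = (0, 0).
Eigenvalues of H: 3.1459, 9.8541.
Both eigenvalues > 0, so H is positive definite -> x* is a strict local min.

min


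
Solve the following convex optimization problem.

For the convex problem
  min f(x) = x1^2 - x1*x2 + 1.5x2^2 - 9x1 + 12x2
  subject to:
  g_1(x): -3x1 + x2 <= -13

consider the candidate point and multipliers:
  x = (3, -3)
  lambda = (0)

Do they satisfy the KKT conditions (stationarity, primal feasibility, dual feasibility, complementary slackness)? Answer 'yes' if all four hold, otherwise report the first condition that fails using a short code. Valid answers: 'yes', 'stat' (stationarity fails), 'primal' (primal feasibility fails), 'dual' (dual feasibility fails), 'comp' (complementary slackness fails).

Gradient of f: grad f(x) = Q x + c = (0, 0)
Constraint values g_i(x) = a_i^T x - b_i:
  g_1((3, -3)) = 1
Stationarity residual: grad f(x) + sum_i lambda_i a_i = (0, 0)
  -> stationarity OK
Primal feasibility (all g_i <= 0): FAILS
Dual feasibility (all lambda_i >= 0): OK
Complementary slackness (lambda_i * g_i(x) = 0 for all i): OK

Verdict: the first failing condition is primal_feasibility -> primal.

primal


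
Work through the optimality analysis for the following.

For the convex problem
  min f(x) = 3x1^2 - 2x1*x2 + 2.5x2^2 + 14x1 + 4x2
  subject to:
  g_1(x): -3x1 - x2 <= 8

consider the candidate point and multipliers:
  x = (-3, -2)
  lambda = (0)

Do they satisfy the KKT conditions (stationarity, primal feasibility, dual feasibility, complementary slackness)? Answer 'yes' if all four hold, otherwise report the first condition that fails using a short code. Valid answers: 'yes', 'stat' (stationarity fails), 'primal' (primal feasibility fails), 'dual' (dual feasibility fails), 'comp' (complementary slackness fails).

Gradient of f: grad f(x) = Q x + c = (0, 0)
Constraint values g_i(x) = a_i^T x - b_i:
  g_1((-3, -2)) = 3
Stationarity residual: grad f(x) + sum_i lambda_i a_i = (0, 0)
  -> stationarity OK
Primal feasibility (all g_i <= 0): FAILS
Dual feasibility (all lambda_i >= 0): OK
Complementary slackness (lambda_i * g_i(x) = 0 for all i): OK

Verdict: the first failing condition is primal_feasibility -> primal.

primal


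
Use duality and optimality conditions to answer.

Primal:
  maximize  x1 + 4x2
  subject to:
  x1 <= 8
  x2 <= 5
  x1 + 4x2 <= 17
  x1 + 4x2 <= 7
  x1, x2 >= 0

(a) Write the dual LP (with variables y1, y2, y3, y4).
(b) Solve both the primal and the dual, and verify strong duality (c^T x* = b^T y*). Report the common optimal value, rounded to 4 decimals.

The standard primal-dual pair for 'max c^T x s.t. A x <= b, x >= 0' is:
  Dual:  min b^T y  s.t.  A^T y >= c,  y >= 0.

So the dual LP is:
  minimize  8y1 + 5y2 + 17y3 + 7y4
  subject to:
    y1 + y3 + y4 >= 1
    y2 + 4y3 + 4y4 >= 4
    y1, y2, y3, y4 >= 0

Solving the primal: x* = (7, 0).
  primal value c^T x* = 7.
Solving the dual: y* = (0, 0, 0, 1).
  dual value b^T y* = 7.
Strong duality: c^T x* = b^T y*. Confirmed.

7


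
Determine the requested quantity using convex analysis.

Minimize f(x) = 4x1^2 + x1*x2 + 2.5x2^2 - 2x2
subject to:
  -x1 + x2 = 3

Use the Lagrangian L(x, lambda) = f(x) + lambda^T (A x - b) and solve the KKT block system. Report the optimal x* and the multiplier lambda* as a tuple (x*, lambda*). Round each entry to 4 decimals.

Form the Lagrangian:
  L(x, lambda) = (1/2) x^T Q x + c^T x + lambda^T (A x - b)
Stationarity (grad_x L = 0): Q x + c + A^T lambda = 0.
Primal feasibility: A x = b.

This gives the KKT block system:
  [ Q   A^T ] [ x     ]   [-c ]
  [ A    0  ] [ lambda ] = [ b ]

Solving the linear system:
  x*      = (-1.0667, 1.9333)
  lambda* = (-6.6)
  f(x*)   = 7.9667

x* = (-1.0667, 1.9333), lambda* = (-6.6)


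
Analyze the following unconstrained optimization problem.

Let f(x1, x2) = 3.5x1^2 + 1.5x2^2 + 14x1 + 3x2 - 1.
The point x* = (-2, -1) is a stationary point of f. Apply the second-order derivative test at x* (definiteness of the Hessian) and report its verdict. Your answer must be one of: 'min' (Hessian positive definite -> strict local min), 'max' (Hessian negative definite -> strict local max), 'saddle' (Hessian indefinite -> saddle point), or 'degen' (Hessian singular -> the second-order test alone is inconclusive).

Compute the Hessian H = grad^2 f:
  H = [[7, 0], [0, 3]]
Verify stationarity: grad f(x*) = H x* + g = (0, 0).
Eigenvalues of H: 3, 7.
Both eigenvalues > 0, so H is positive definite -> x* is a strict local min.

min


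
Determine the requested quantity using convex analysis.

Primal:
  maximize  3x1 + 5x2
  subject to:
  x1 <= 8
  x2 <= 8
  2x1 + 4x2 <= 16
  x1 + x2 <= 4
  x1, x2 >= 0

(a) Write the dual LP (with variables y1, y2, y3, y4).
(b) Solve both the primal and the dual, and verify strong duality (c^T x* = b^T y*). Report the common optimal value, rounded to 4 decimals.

The standard primal-dual pair for 'max c^T x s.t. A x <= b, x >= 0' is:
  Dual:  min b^T y  s.t.  A^T y >= c,  y >= 0.

So the dual LP is:
  minimize  8y1 + 8y2 + 16y3 + 4y4
  subject to:
    y1 + 2y3 + y4 >= 3
    y2 + 4y3 + y4 >= 5
    y1, y2, y3, y4 >= 0

Solving the primal: x* = (0, 4).
  primal value c^T x* = 20.
Solving the dual: y* = (0, 0, 0, 5).
  dual value b^T y* = 20.
Strong duality: c^T x* = b^T y*. Confirmed.

20


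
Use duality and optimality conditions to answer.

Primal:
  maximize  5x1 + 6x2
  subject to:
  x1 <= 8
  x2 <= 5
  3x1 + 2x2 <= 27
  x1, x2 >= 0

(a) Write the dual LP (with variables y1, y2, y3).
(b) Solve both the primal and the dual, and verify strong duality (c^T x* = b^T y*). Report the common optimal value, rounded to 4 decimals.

The standard primal-dual pair for 'max c^T x s.t. A x <= b, x >= 0' is:
  Dual:  min b^T y  s.t.  A^T y >= c,  y >= 0.

So the dual LP is:
  minimize  8y1 + 5y2 + 27y3
  subject to:
    y1 + 3y3 >= 5
    y2 + 2y3 >= 6
    y1, y2, y3 >= 0

Solving the primal: x* = (5.6667, 5).
  primal value c^T x* = 58.3333.
Solving the dual: y* = (0, 2.6667, 1.6667).
  dual value b^T y* = 58.3333.
Strong duality: c^T x* = b^T y*. Confirmed.

58.3333


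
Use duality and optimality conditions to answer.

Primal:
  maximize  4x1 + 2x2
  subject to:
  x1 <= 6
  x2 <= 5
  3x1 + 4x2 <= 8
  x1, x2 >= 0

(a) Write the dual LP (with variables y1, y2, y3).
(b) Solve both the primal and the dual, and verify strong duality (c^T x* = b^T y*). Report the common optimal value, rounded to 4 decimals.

The standard primal-dual pair for 'max c^T x s.t. A x <= b, x >= 0' is:
  Dual:  min b^T y  s.t.  A^T y >= c,  y >= 0.

So the dual LP is:
  minimize  6y1 + 5y2 + 8y3
  subject to:
    y1 + 3y3 >= 4
    y2 + 4y3 >= 2
    y1, y2, y3 >= 0

Solving the primal: x* = (2.6667, 0).
  primal value c^T x* = 10.6667.
Solving the dual: y* = (0, 0, 1.3333).
  dual value b^T y* = 10.6667.
Strong duality: c^T x* = b^T y*. Confirmed.

10.6667


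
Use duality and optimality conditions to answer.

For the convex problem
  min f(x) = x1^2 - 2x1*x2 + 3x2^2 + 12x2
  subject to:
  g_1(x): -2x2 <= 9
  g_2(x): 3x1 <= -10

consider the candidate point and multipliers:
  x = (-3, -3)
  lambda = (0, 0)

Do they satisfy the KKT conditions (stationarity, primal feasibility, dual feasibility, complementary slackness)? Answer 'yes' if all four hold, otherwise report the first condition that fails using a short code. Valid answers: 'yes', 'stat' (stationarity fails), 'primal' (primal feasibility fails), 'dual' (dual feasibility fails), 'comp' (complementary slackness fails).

Gradient of f: grad f(x) = Q x + c = (0, 0)
Constraint values g_i(x) = a_i^T x - b_i:
  g_1((-3, -3)) = -3
  g_2((-3, -3)) = 1
Stationarity residual: grad f(x) + sum_i lambda_i a_i = (0, 0)
  -> stationarity OK
Primal feasibility (all g_i <= 0): FAILS
Dual feasibility (all lambda_i >= 0): OK
Complementary slackness (lambda_i * g_i(x) = 0 for all i): OK

Verdict: the first failing condition is primal_feasibility -> primal.

primal


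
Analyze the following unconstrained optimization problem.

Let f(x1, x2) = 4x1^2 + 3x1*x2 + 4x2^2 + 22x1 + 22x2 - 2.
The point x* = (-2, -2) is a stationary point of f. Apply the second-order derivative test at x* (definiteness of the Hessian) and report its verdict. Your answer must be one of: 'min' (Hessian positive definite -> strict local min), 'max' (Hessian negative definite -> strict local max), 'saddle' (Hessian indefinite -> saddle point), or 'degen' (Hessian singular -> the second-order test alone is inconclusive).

Compute the Hessian H = grad^2 f:
  H = [[8, 3], [3, 8]]
Verify stationarity: grad f(x*) = H x* + g = (0, 0).
Eigenvalues of H: 5, 11.
Both eigenvalues > 0, so H is positive definite -> x* is a strict local min.

min


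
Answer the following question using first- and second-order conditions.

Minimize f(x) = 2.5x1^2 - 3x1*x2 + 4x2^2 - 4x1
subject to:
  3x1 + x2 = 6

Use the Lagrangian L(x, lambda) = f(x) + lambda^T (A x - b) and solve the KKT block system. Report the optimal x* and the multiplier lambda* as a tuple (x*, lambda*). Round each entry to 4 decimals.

Form the Lagrangian:
  L(x, lambda) = (1/2) x^T Q x + c^T x + lambda^T (A x - b)
Stationarity (grad_x L = 0): Q x + c + A^T lambda = 0.
Primal feasibility: A x = b.

This gives the KKT block system:
  [ Q   A^T ] [ x     ]   [-c ]
  [ A    0  ] [ lambda ] = [ b ]

Solving the linear system:
  x*      = (1.7474, 0.7579)
  lambda* = (-0.8211)
  f(x*)   = -1.0316

x* = (1.7474, 0.7579), lambda* = (-0.8211)


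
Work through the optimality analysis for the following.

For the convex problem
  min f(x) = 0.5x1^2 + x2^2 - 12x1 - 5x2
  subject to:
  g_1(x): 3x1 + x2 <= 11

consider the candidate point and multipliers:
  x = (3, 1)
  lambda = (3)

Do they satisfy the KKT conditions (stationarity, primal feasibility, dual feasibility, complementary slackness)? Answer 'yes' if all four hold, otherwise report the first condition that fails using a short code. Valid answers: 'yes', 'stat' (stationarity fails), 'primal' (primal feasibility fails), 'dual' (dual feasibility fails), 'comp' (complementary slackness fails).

Gradient of f: grad f(x) = Q x + c = (-9, -3)
Constraint values g_i(x) = a_i^T x - b_i:
  g_1((3, 1)) = -1
Stationarity residual: grad f(x) + sum_i lambda_i a_i = (0, 0)
  -> stationarity OK
Primal feasibility (all g_i <= 0): OK
Dual feasibility (all lambda_i >= 0): OK
Complementary slackness (lambda_i * g_i(x) = 0 for all i): FAILS

Verdict: the first failing condition is complementary_slackness -> comp.

comp


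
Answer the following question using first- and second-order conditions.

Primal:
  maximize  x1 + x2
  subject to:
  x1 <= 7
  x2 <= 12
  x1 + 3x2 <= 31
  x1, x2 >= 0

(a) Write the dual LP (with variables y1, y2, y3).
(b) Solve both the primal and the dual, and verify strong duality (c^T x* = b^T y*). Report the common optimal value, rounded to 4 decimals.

The standard primal-dual pair for 'max c^T x s.t. A x <= b, x >= 0' is:
  Dual:  min b^T y  s.t.  A^T y >= c,  y >= 0.

So the dual LP is:
  minimize  7y1 + 12y2 + 31y3
  subject to:
    y1 + y3 >= 1
    y2 + 3y3 >= 1
    y1, y2, y3 >= 0

Solving the primal: x* = (7, 8).
  primal value c^T x* = 15.
Solving the dual: y* = (0.6667, 0, 0.3333).
  dual value b^T y* = 15.
Strong duality: c^T x* = b^T y*. Confirmed.

15


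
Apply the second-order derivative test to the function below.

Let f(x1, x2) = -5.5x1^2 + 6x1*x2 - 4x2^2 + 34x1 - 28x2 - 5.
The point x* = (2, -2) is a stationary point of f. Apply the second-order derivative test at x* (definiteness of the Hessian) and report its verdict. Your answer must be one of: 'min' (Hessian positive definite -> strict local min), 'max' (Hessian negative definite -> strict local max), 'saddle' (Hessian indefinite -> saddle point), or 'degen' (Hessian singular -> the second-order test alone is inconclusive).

Compute the Hessian H = grad^2 f:
  H = [[-11, 6], [6, -8]]
Verify stationarity: grad f(x*) = H x* + g = (0, 0).
Eigenvalues of H: -15.6847, -3.3153.
Both eigenvalues < 0, so H is negative definite -> x* is a strict local max.

max


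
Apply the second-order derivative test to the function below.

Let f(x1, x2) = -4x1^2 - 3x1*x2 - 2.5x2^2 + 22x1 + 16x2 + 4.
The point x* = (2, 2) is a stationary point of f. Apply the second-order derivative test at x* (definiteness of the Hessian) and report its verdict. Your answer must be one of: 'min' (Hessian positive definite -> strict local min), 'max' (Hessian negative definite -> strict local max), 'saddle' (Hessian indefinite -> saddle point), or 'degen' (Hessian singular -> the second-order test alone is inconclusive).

Compute the Hessian H = grad^2 f:
  H = [[-8, -3], [-3, -5]]
Verify stationarity: grad f(x*) = H x* + g = (0, 0).
Eigenvalues of H: -9.8541, -3.1459.
Both eigenvalues < 0, so H is negative definite -> x* is a strict local max.

max


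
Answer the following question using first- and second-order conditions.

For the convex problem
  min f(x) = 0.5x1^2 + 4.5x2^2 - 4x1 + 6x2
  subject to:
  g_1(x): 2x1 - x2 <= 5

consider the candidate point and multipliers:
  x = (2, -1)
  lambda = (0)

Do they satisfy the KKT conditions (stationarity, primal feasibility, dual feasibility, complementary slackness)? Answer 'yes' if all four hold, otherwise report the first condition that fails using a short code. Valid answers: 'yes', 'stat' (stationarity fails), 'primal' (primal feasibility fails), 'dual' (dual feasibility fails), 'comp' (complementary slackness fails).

Gradient of f: grad f(x) = Q x + c = (-2, -3)
Constraint values g_i(x) = a_i^T x - b_i:
  g_1((2, -1)) = 0
Stationarity residual: grad f(x) + sum_i lambda_i a_i = (-2, -3)
  -> stationarity FAILS
Primal feasibility (all g_i <= 0): OK
Dual feasibility (all lambda_i >= 0): OK
Complementary slackness (lambda_i * g_i(x) = 0 for all i): OK

Verdict: the first failing condition is stationarity -> stat.

stat


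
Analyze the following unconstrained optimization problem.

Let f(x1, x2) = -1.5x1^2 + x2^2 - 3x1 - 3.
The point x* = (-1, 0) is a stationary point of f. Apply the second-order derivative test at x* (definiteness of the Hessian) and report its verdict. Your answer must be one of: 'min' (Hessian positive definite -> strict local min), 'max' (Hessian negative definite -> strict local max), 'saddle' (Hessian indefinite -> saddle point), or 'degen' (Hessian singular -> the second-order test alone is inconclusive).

Compute the Hessian H = grad^2 f:
  H = [[-3, 0], [0, 2]]
Verify stationarity: grad f(x*) = H x* + g = (0, 0).
Eigenvalues of H: -3, 2.
Eigenvalues have mixed signs, so H is indefinite -> x* is a saddle point.

saddle
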